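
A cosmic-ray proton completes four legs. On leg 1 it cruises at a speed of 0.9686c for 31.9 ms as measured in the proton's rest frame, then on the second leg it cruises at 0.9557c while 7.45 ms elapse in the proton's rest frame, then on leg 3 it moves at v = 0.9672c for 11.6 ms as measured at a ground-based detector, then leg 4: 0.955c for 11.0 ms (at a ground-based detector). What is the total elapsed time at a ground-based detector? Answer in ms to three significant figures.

Leg 1: γ = 1/√(1 − 0.9686²) = 1/√0.06181 = 4.022; Δt_1 = 4.022 × 31.9 = 128.3 ms.
Leg 2: γ = 1/√(1 − 0.9557²) = 1/√0.08664 = 3.397; Δt_2 = 3.397 × 7.45 = 25.31 ms.
Leg 3: 11.6 ms is already measured at a ground-based detector.
Leg 4: 11.0 ms is already measured at a ground-based detector.
Total: 128.3 + 25.31 + 11.60 + 11.00 ms.

Δt = 176 ms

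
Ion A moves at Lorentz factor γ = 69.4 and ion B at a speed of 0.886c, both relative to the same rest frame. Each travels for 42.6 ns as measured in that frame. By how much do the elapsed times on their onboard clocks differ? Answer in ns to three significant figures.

|τ_A − τ_B| = 19.1 ns

A: γ = 69.4; τ_A = 42.6/69.40 = 0.6138 ns.
B: γ = 1/√(1 − 0.886²) = 1/√0.2150 = 2.157; τ_B = 42.6/2.157 = 19.75 ns.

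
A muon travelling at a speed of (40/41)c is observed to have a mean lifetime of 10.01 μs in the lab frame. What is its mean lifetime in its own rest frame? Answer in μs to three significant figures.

τ₀ = 2.20 μs

γ = 1/√(1 − (40/41)²) = 41/9 ≈ 4.556
The lab-frame lifetime is the dilated interval; the proper lifetime is τ₀ = Δt/γ = 10.01/4.556 μs.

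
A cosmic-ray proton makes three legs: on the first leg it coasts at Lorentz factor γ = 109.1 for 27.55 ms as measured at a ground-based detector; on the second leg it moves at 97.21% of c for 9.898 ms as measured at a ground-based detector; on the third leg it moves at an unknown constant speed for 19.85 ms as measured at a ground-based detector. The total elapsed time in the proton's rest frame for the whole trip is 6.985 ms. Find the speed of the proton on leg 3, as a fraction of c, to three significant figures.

Leg 1: γ = 109.1; τ_1 = 27.55/109.1 = 0.2525 ms.
Leg 2: β = 0.9721; γ = 1/√(1 − 0.9721²) = 1/√0.05502 = 4.263; τ_2 = 9.898/4.263 = 2.322 ms.
Leg 3: speed unknown; τ_3 = 19.85/γ_3.
Total proper time: 0.2525 + 2.322 + τ_3 = 6.985, so τ_3 = 6.985 − 2.574 = 4.411 ms.
γ_3 = 19.85/4.411 = 4.500; β = √(1 − 1/γ²) = √0.9506.

β = 0.975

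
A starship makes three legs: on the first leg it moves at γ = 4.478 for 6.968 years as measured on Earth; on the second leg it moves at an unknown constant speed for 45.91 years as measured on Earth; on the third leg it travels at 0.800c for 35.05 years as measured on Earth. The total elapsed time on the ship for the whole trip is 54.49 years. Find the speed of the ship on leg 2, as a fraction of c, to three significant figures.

β = 0.719

Leg 1: γ = 4.478; τ_1 = 6.968/4.478 = 1.556 years.
Leg 2: speed unknown; τ_2 = 45.91/γ_2.
Leg 3: γ = 1/√(1 − 0.800²) = 5/3 ≈ 1.667; τ_3 = 35.05/1.667 = 21.03 years.
Total proper time: 1.556 + τ_2 + 21.03 = 54.49, so τ_2 = 54.49 − 22.59 = 31.90 years.
γ_2 = 45.91/31.90 = 1.439; β = √(1 − 1/γ²) = √0.5171.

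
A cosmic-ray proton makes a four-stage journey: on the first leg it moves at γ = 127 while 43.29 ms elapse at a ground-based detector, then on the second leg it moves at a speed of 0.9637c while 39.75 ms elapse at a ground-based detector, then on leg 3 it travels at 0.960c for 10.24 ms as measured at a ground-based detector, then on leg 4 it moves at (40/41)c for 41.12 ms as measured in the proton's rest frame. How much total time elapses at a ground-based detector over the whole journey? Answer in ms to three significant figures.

Leg 1: 43.29 ms is already measured at a ground-based detector.
Leg 2: 39.75 ms is already measured at a ground-based detector.
Leg 3: 10.24 ms is already measured at a ground-based detector.
Leg 4: γ = 1/√(1 − (40/41)²) = 41/9 ≈ 4.556; Δt_4 = 4.556 × 41.12 = 187.3 ms.
Total: 43.29 + 39.75 + 10.24 + 187.3 ms.

Δt = 281 ms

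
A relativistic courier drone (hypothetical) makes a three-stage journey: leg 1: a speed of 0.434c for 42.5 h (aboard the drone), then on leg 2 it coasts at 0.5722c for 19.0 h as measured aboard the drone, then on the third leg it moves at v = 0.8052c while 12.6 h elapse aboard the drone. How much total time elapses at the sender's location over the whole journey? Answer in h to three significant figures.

Leg 1: γ = 1/√(1 − 0.434²) = 1/√0.8116 = 1.110; Δt_1 = 1.110 × 42.5 = 47.17 h.
Leg 2: γ = 1/√(1 − 0.5722²) = 1/√0.6726 = 1.219; Δt_2 = 1.219 × 19.0 = 23.17 h.
Leg 3: γ = 1/√(1 − 0.8052²) = 1/√0.3517 = 1.686; Δt_3 = 1.686 × 12.6 = 21.25 h.
Total: 47.17 + 23.17 + 21.25 h.

Δt = 91.6 h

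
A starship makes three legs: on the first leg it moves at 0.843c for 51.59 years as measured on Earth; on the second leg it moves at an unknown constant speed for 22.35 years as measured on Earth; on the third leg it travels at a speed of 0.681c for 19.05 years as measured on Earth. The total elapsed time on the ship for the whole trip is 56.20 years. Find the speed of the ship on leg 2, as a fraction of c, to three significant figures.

Leg 1: γ = 1/√(1 − 0.843²) = 1/√0.2894 = 1.859; τ_1 = 51.59/1.859 = 27.75 years.
Leg 2: speed unknown; τ_2 = 22.35/γ_2.
Leg 3: γ = 1/√(1 − 0.681²) = 1/√0.5362 = 1.366; τ_3 = 19.05/1.366 = 13.95 years.
Total proper time: 27.75 + τ_2 + 13.95 = 56.20, so τ_2 = 56.20 − 41.70 = 14.50 years.
γ_2 = 22.35/14.50 = 1.541; β = √(1 − 1/γ²) = √0.5792.

β = 0.761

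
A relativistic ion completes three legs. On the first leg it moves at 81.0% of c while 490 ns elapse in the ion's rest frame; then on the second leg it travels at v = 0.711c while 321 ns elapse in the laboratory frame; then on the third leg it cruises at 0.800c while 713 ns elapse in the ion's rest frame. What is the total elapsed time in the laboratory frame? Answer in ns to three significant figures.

Δt = 2340 ns

Leg 1: β = 0.810; γ = 1/√(1 − 0.810²) = 1/√0.3439 = 1.705; Δt_1 = 1.705 × 490 = 835.6 ns.
Leg 2: 321 ns is already measured in the laboratory frame.
Leg 3: γ = 1/√(1 − 0.800²) = 5/3 ≈ 1.667; Δt_3 = 1.667 × 713 = 1188 ns.
Total: 835.6 + 321.0 + 1188 ns.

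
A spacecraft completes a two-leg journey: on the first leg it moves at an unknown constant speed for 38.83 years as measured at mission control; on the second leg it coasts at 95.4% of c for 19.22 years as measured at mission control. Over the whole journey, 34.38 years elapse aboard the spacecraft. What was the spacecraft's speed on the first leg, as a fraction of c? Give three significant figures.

β = 0.676

Leg 1: speed unknown; τ_1 = 38.83/γ_1.
Leg 2: β = 0.954; γ = 1/√(1 − 0.954²) = 1/√0.08988 = 3.335; τ_2 = 19.22/3.335 = 5.762 years.
Total proper time: τ_1 + 5.762 = 34.38, so τ_1 = 34.38 − 5.762 = 28.62 years.
γ_1 = 38.83/28.62 = 1.357; β = √(1 − 1/γ²) = √0.4568.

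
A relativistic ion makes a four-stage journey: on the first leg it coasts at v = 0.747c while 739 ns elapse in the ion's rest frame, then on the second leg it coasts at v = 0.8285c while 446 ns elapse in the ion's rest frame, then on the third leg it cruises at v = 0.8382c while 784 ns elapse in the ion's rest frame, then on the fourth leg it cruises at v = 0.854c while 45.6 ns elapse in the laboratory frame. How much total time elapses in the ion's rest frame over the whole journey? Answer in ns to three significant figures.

τ = 1990 ns

Leg 1: 739 ns is already measured in the ion's rest frame.
Leg 2: 446 ns is already measured in the ion's rest frame.
Leg 3: 784 ns is already measured in the ion's rest frame.
Leg 4: γ = 1/√(1 − 0.854²) = 1/√0.2707 = 1.922; τ_4 = 45.6/1.922 = 23.72 ns.
Total: 739.0 + 446.0 + 784.0 + 23.72 ns.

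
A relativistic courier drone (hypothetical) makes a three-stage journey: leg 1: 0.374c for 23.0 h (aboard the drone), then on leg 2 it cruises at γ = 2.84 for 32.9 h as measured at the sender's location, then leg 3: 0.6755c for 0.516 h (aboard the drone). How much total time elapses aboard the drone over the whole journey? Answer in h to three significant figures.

τ = 35.1 h

Leg 1: 23.0 h is already measured aboard the drone.
Leg 2: γ = 2.84; τ_2 = 32.9/2.840 = 11.58 h.
Leg 3: 0.516 h is already measured aboard the drone.
Total: 23.00 + 11.58 + 0.5160 h.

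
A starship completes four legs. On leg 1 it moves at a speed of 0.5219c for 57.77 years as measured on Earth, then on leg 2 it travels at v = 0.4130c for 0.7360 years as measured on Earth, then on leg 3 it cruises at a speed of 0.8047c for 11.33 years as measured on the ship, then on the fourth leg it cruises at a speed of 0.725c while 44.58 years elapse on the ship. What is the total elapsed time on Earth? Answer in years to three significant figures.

Δt = 142 years

Leg 1: 57.77 years is already measured on Earth.
Leg 2: 0.7360 years is already measured on Earth.
Leg 3: γ = 1/√(1 − 0.8047²) = 1/√0.3525 = 1.684; Δt_3 = 1.684 × 11.33 = 19.08 years.
Leg 4: γ = 1/√(1 − 0.725²) = 1/√0.4744 = 1.452; Δt_4 = 1.452 × 44.58 = 64.73 years.
Total: 57.77 + 0.7360 + 19.08 + 64.73 years.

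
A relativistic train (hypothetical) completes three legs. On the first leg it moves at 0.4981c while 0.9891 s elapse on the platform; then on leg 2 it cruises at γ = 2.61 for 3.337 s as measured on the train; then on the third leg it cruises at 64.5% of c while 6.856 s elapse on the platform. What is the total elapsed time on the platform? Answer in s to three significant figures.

Δt = 16.6 s

Leg 1: 0.9891 s is already measured on the platform.
Leg 2: γ = 2.61; Δt_2 = 2.610 × 3.337 = 8.710 s.
Leg 3: 6.856 s is already measured on the platform.
Total: 0.9891 + 8.710 + 6.856 s.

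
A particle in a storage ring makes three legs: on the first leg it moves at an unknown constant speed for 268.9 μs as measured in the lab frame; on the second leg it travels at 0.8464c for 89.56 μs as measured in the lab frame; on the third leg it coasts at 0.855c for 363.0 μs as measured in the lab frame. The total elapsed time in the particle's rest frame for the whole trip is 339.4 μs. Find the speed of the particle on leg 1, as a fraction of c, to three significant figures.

Leg 1: speed unknown; τ_1 = 268.9/γ_1.
Leg 2: γ = 1/√(1 − 0.8464²) = 1/√0.2836 = 1.878; τ_2 = 89.56/1.878 = 47.69 μs.
Leg 3: γ = 1/√(1 − 0.855²) = 1/√0.2690 = 1.928; τ_3 = 363.0/1.928 = 188.3 μs.
Total proper time: τ_1 + 47.69 + 188.3 = 339.4, so τ_1 = 339.4 − 236.0 = 103.4 μs.
γ_1 = 268.9/103.4 = 2.599; β = √(1 − 1/γ²) = √0.8520.

β = 0.923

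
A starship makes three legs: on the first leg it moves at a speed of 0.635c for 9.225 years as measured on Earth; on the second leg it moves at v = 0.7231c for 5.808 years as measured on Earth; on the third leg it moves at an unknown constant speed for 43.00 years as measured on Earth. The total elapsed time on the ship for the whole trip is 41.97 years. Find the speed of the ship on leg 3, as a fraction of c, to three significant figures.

Leg 1: γ = 1/√(1 − 0.635²) = 1/√0.5968 = 1.294; τ_1 = 9.225/1.294 = 7.126 years.
Leg 2: γ = 1/√(1 − 0.7231²) = 1/√0.4771 = 1.448; τ_2 = 5.808/1.448 = 4.012 years.
Leg 3: speed unknown; τ_3 = 43.00/γ_3.
Total proper time: 7.126 + 4.012 + τ_3 = 41.97, so τ_3 = 41.97 − 11.14 = 30.83 years.
γ_3 = 43.00/30.83 = 1.395; β = √(1 − 1/γ²) = √0.4859.

β = 0.697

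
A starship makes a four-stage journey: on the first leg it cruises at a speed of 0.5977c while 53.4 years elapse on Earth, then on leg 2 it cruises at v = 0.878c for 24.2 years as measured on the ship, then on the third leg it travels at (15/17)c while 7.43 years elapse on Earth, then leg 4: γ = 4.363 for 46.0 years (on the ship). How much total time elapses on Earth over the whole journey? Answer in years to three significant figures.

Δt = 312 years

Leg 1: 53.4 years is already measured on Earth.
Leg 2: γ = 1/√(1 − 0.878²) = 1/√0.2291 = 2.089; Δt_2 = 2.089 × 24.2 = 50.56 years.
Leg 3: 7.43 years is already measured on Earth.
Leg 4: γ = 4.363; Δt_4 = 4.363 × 46.0 = 200.7 years.
Total: 53.40 + 50.56 + 7.430 + 200.7 years.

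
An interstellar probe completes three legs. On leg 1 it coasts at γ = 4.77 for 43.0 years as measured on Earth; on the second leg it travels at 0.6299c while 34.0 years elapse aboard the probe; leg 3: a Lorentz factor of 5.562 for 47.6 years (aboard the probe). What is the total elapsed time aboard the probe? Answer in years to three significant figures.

τ = 90.6 years

Leg 1: γ = 4.77; τ_1 = 43.0/4.770 = 9.015 years.
Leg 2: 34.0 years is already measured aboard the probe.
Leg 3: 47.6 years is already measured aboard the probe.
Total: 9.015 + 34.00 + 47.60 years.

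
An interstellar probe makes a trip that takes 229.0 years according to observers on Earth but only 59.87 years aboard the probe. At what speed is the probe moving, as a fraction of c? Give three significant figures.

The proper time is measured aboard the probe (both events occur at the probe's location); Δt is measured on Earth. γ = Δt/τ = 229.0/59.87 = 3.825.
β = √(1 − 1/γ²) = √(1 − 0.06835) = √0.9316

β = 0.965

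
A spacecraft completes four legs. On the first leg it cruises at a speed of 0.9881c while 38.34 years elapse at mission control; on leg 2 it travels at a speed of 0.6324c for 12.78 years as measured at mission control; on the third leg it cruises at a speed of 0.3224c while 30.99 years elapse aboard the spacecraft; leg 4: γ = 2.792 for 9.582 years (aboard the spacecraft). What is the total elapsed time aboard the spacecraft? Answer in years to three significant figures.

Leg 1: γ = 1/√(1 − 0.9881²) = 1/√0.02366 = 6.501; τ_1 = 38.34/6.501 = 5.897 years.
Leg 2: γ = 1/√(1 − 0.6324²) = 1/√0.6001 = 1.291; τ_2 = 12.78/1.291 = 9.900 years.
Leg 3: 30.99 years is already measured aboard the spacecraft.
Leg 4: 9.582 years is already measured aboard the spacecraft.
Total: 5.897 + 9.900 + 30.99 + 9.582 years.

τ = 56.4 years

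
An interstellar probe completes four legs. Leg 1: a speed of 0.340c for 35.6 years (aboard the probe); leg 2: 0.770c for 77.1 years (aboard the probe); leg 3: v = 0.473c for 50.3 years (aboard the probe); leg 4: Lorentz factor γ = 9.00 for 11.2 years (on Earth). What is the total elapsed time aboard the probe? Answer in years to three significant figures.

Leg 1: 35.6 years is already measured aboard the probe.
Leg 2: 77.1 years is already measured aboard the probe.
Leg 3: 50.3 years is already measured aboard the probe.
Leg 4: γ = 9.00; τ_4 = 11.2/9.000 = 1.244 years.
Total: 35.60 + 77.10 + 50.30 + 1.244 years.

τ = 164 years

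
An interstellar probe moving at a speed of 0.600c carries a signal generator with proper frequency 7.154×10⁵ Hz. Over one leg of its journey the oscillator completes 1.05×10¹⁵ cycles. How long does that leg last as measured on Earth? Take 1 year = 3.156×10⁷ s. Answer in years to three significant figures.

Δt = 58.1 years

γ = 1/√(1 − 0.600²) = 1/√0.6400 = 1.250
Proper time for N cycles: τ = N/f = 1.05×10¹⁵/(7.154×10⁵) = 1.468×10⁹ s = 46.51 years.
Lab-frame duration Δt = γτ = 1.250 × 46.51 = 58.13 years.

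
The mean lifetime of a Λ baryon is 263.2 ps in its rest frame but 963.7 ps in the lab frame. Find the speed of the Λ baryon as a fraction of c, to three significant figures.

v = 0.962c

γ = Δt/τ₀ = 963.7/263.2 = 3.661
β = √(1 − 1/γ²) = √(1 − 0.07459) = √0.9254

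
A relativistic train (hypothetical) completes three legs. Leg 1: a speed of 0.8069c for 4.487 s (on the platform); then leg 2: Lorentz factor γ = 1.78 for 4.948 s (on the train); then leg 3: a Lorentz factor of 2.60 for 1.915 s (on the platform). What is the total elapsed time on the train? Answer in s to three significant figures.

τ = 8.33 s

Leg 1: γ = 1/√(1 − 0.8069²) = 1/√0.3489 = 1.693; τ_1 = 4.487/1.693 = 2.650 s.
Leg 2: 4.948 s is already measured on the train.
Leg 3: γ = 2.60; τ_3 = 1.915/2.600 = 0.7365 s.
Total: 2.650 + 4.948 + 0.7365 s.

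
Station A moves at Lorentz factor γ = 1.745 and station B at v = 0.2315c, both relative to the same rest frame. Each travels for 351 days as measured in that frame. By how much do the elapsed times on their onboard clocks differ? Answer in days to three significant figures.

A: γ = 1.745; τ_A = 351/1.745 = 201.1 days.
B: γ = 1/√(1 − 0.2315²) = 1/√0.9464 = 1.028; τ_B = 351/1.028 = 341.5 days.

|τ_A − τ_B| = 140 days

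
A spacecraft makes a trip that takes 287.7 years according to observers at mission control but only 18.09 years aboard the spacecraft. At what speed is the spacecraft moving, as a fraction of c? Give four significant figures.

The proper time is measured aboard the spacecraft (both events occur at the spacecraft's location); Δt is measured at mission control. γ = Δt/τ = 287.7/18.09 = 15.90.
β = √(1 − 1/γ²) = √(1 − 0.003954) = √0.9960

v = 0.9980c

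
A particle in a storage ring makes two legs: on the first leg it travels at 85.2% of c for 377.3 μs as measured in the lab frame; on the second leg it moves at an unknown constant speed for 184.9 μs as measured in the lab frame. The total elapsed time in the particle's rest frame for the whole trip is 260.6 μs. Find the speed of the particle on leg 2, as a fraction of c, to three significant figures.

β = 0.940

Leg 1: β = 0.852; γ = 1/√(1 − 0.852²) = 1/√0.2741 = 1.910; τ_1 = 377.3/1.910 = 197.5 μs.
Leg 2: speed unknown; τ_2 = 184.9/γ_2.
Total proper time: 197.5 + τ_2 = 260.6, so τ_2 = 260.6 − 197.5 = 63.07 μs.
γ_2 = 184.9/63.07 = 2.932; β = √(1 − 1/γ²) = √0.8837.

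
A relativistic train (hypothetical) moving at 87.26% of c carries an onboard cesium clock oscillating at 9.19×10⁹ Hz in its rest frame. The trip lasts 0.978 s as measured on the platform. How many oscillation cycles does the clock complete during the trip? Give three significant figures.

β = 0.8726; γ = 1/√(1 − 0.8726²) = 1/√0.2386 = 2.047
The oscillator's own cycle count is N = f × τ where τ is the proper time on the train. τ = Δt/γ = 0.978/2.047 = 0.4777 s = 4.777×10⁻¹ s.
N = 9.19×10⁹ × 4.777×10⁻¹ = 4.390×10⁹.

N = 4.39×10⁹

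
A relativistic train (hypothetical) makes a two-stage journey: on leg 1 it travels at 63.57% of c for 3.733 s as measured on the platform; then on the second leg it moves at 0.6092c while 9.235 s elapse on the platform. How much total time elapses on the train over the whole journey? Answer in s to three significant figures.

Leg 1: β = 0.6357; γ = 1/√(1 − 0.6357²) = 1/√0.5959 = 1.295; τ_1 = 3.733/1.295 = 2.882 s.
Leg 2: γ = 1/√(1 − 0.6092²) = 1/√0.6289 = 1.261; τ_2 = 9.235/1.261 = 7.324 s.
Total: 2.882 + 7.324 s.

τ = 10.2 s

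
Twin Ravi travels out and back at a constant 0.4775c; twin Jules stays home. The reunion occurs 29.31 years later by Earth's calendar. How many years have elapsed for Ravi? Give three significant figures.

τ = 25.8 years

γ = 1/√(1 − 0.4775²) = 1/√0.7720 = 1.138
Ravi's clock measures proper time along the trip: τ = Δt/γ = 29.31/1.138 years.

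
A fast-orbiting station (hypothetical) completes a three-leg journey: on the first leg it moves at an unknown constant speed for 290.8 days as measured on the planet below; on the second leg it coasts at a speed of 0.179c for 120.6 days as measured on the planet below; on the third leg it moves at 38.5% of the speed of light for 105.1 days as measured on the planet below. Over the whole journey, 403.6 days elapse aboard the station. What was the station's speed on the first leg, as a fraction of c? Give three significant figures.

β = 0.763

Leg 1: speed unknown; τ_1 = 290.8/γ_1.
Leg 2: γ = 1/√(1 − 0.179²) = 1/√0.9680 = 1.016; τ_2 = 120.6/1.016 = 118.7 days.
Leg 3: β = 0.385; γ = 1/√(1 − 0.385²) = 1/√0.8518 = 1.084; τ_3 = 105.1/1.084 = 97.00 days.
Total proper time: τ_1 + 118.7 + 97.00 = 403.6, so τ_1 = 403.6 − 215.7 = 187.9 days.
γ_1 = 290.8/187.9 = 1.547; β = √(1 − 1/γ²) = √0.5823.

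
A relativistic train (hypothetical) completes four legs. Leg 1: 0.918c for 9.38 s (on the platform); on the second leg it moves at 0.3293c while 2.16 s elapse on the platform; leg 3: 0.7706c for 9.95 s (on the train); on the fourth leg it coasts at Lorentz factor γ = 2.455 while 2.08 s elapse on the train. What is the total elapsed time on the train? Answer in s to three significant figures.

Leg 1: γ = 1/√(1 − 0.918²) = 1/√0.1573 = 2.522; τ_1 = 9.38/2.522 = 3.720 s.
Leg 2: γ = 1/√(1 − 0.3293²) = 1/√0.8916 = 1.059; τ_2 = 2.16/1.059 = 2.040 s.
Leg 3: 9.95 s is already measured on the train.
Leg 4: 2.08 s is already measured on the train.
Total: 3.720 + 2.040 + 9.950 + 2.080 s.

τ = 17.8 s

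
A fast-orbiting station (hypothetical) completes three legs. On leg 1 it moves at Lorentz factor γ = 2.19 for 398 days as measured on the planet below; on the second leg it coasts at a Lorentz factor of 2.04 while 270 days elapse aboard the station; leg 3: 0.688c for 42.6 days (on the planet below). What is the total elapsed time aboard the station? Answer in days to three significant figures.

Leg 1: γ = 2.19; τ_1 = 398/2.190 = 181.7 days.
Leg 2: 270 days is already measured aboard the station.
Leg 3: γ = 1/√(1 − 0.688²) = 1/√0.5267 = 1.378; τ_3 = 42.6/1.378 = 30.92 days.
Total: 181.7 + 270.0 + 30.92 days.

τ = 483 days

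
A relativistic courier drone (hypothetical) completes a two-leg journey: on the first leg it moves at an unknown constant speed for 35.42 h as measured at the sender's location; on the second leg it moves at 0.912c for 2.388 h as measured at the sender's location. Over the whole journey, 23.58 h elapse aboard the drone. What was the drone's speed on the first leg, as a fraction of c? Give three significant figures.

β = 0.770

Leg 1: speed unknown; τ_1 = 35.42/γ_1.
Leg 2: γ = 1/√(1 − 0.912²) = 1/√0.1683 = 2.438; τ_2 = 2.388/2.438 = 0.9795 h.
Total proper time: τ_1 + 0.9795 = 23.58, so τ_1 = 23.58 − 0.9795 = 22.60 h.
γ_1 = 35.42/22.60 = 1.567; β = √(1 − 1/γ²) = √0.5929.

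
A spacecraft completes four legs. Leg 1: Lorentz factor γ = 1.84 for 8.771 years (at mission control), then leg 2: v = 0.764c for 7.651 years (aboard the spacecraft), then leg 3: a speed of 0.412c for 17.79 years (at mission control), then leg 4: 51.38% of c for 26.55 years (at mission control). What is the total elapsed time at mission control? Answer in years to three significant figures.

Leg 1: 8.771 years is already measured at mission control.
Leg 2: γ = 1/√(1 − 0.764²) = 1/√0.4163 = 1.550; Δt_2 = 1.550 × 7.651 = 11.86 years.
Leg 3: 17.79 years is already measured at mission control.
Leg 4: 26.55 years is already measured at mission control.
Total: 8.771 + 11.86 + 17.79 + 26.55 years.

Δt = 65.0 years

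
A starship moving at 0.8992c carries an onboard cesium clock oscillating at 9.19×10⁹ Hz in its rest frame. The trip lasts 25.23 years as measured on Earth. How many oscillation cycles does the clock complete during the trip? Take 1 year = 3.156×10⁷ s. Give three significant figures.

γ = 1/√(1 − 0.8992²) = 1/√0.1914 = 2.286
The oscillator's own cycle count is N = f × τ where τ is the proper time on the ship. τ = Δt/γ = 25.23/2.286 = 11.04 years = 3.484×10⁸ s.
N = 9.19×10⁹ × 3.484×10⁸ = 3.202×10¹⁸.

N = 3.20×10¹⁸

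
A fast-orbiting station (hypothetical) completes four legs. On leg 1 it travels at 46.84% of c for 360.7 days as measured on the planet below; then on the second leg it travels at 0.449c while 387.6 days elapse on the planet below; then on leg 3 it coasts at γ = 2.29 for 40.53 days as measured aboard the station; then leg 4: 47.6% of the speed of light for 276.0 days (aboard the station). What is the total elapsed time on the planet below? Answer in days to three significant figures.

Δt = 1150 days

Leg 1: 360.7 days is already measured on the planet below.
Leg 2: 387.6 days is already measured on the planet below.
Leg 3: γ = 2.29; Δt_3 = 2.290 × 40.53 = 92.81 days.
Leg 4: β = 0.476; γ = 1/√(1 − 0.476²) = 1/√0.7734 = 1.137; Δt_4 = 1.137 × 276.0 = 313.8 days.
Total: 360.7 + 387.6 + 92.81 + 313.8 days.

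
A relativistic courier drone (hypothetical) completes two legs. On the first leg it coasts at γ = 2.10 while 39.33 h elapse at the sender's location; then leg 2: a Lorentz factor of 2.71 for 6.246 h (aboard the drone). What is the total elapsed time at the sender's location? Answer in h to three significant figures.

Δt = 56.3 h

Leg 1: 39.33 h is already measured at the sender's location.
Leg 2: γ = 2.71; Δt_2 = 2.710 × 6.246 = 16.93 h.
Total: 39.33 + 16.93 h.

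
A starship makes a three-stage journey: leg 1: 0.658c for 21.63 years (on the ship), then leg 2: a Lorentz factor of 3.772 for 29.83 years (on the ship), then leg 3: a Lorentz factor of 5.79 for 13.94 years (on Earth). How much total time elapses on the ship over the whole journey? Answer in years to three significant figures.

τ = 53.9 years

Leg 1: 21.63 years is already measured on the ship.
Leg 2: 29.83 years is already measured on the ship.
Leg 3: γ = 5.79; τ_3 = 13.94/5.790 = 2.408 years.
Total: 21.63 + 29.83 + 2.408 years.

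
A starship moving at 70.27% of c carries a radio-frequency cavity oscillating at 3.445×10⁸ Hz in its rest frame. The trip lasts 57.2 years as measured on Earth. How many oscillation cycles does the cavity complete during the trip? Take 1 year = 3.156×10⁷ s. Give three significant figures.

β = 0.7027; γ = 1/√(1 − 0.7027²) = 1/√0.5062 = 1.406
The oscillator's own cycle count is N = f × τ where τ is the proper time on the ship. τ = Δt/γ = 57.2/1.406 = 40.70 years = 1.284×10⁹ s.
N = 3.445×10⁸ × 1.284×10⁹ = 4.425×10¹⁷.

N = 4.42×10¹⁷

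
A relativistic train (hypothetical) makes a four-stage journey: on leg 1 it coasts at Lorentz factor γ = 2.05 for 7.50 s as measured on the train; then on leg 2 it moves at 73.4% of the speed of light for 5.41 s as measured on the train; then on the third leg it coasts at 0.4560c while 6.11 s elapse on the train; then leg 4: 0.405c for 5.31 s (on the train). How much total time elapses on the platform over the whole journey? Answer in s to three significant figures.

Δt = 36.0 s

Leg 1: γ = 2.05; Δt_1 = 2.050 × 7.50 = 15.38 s.
Leg 2: β = 0.734; γ = 1/√(1 − 0.734²) = 1/√0.4612 = 1.472; Δt_2 = 1.472 × 5.41 = 7.966 s.
Leg 3: γ = 1/√(1 − 0.4560²) = 1/√0.7921 = 1.124; Δt_3 = 1.124 × 6.11 = 6.865 s.
Leg 4: γ = 1/√(1 − 0.405²) = 1/√0.8360 = 1.094; Δt_4 = 1.094 × 5.31 = 5.808 s.
Total: 15.38 + 7.966 + 6.865 + 5.808 s.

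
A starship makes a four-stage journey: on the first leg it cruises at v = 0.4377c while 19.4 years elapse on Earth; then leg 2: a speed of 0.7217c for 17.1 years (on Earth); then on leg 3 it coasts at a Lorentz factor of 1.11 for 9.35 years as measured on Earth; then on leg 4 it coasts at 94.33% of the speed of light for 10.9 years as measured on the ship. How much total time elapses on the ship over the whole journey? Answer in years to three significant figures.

Leg 1: γ = 1/√(1 − 0.4377²) = 1/√0.8084 = 1.112; τ_1 = 19.4/1.112 = 17.44 years.
Leg 2: γ = 1/√(1 − 0.7217²) = 1/√0.4791 = 1.445; τ_2 = 17.1/1.445 = 11.84 years.
Leg 3: γ = 1.11; τ_3 = 9.35/1.110 = 8.423 years.
Leg 4: 10.9 years is already measured on the ship.
Total: 17.44 + 11.84 + 8.423 + 10.90 years.

τ = 48.6 years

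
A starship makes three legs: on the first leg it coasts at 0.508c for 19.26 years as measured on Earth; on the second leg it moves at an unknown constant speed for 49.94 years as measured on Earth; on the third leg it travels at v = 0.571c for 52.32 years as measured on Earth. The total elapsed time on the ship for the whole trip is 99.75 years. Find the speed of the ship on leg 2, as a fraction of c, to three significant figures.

Leg 1: γ = 1/√(1 − 0.508²) = 1/√0.7419 = 1.161; τ_1 = 19.26/1.161 = 16.59 years.
Leg 2: speed unknown; τ_2 = 49.94/γ_2.
Leg 3: γ = 1/√(1 − 0.571²) = 1/√0.6740 = 1.218; τ_3 = 52.32/1.218 = 42.95 years.
Total proper time: 16.59 + τ_2 + 42.95 = 99.75, so τ_2 = 99.75 − 59.54 = 40.21 years.
γ_2 = 49.94/40.21 = 1.242; β = √(1 − 1/γ²) = √0.3518.

β = 0.593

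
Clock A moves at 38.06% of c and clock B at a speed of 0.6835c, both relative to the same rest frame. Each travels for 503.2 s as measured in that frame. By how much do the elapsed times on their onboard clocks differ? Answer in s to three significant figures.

|τ_A − τ_B| = 98.0 s

A: β = 0.3806; γ = 1/√(1 − 0.3806²) = 1/√0.8551 = 1.081; τ_A = 503.2/1.081 = 465.3 s.
B: γ = 1/√(1 − 0.6835²) = 1/√0.5328 = 1.370; τ_B = 503.2/1.370 = 367.3 s.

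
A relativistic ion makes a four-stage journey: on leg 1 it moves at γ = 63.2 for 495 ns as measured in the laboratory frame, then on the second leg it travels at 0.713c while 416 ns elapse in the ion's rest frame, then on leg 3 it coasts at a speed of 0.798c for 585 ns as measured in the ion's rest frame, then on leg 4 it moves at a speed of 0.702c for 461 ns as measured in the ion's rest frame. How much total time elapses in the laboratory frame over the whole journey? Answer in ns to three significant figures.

Δt = 2710 ns

Leg 1: 495 ns is already measured in the laboratory frame.
Leg 2: γ = 1/√(1 − 0.713²) = 1/√0.4916 = 1.426; Δt_2 = 1.426 × 416 = 593.3 ns.
Leg 3: γ = 1/√(1 − 0.798²) = 1/√0.3632 = 1.659; Δt_3 = 1.659 × 585 = 970.7 ns.
Leg 4: γ = 1/√(1 − 0.702²) = 1/√0.5072 = 1.404; Δt_4 = 1.404 × 461 = 647.3 ns.
Total: 495.0 + 593.3 + 970.7 + 647.3 ns.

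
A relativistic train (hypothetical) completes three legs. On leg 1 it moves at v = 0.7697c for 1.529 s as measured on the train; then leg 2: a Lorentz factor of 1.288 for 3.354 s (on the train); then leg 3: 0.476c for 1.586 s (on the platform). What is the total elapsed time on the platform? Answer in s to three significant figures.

Leg 1: γ = 1/√(1 − 0.7697²) = 1/√0.4076 = 1.566; Δt_1 = 1.566 × 1.529 = 2.395 s.
Leg 2: γ = 1.288; Δt_2 = 1.288 × 3.354 = 4.320 s.
Leg 3: 1.586 s is already measured on the platform.
Total: 2.395 + 4.320 + 1.586 s.

Δt = 8.30 s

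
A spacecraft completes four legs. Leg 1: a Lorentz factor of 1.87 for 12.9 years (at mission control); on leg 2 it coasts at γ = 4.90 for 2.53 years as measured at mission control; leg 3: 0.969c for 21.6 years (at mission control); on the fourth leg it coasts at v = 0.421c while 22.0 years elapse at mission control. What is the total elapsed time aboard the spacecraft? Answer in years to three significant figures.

Leg 1: γ = 1.87; τ_1 = 12.9/1.870 = 6.898 years.
Leg 2: γ = 4.90; τ_2 = 2.53/4.900 = 0.5163 years.
Leg 3: γ = 1/√(1 − 0.969²) = 1/√0.06104 = 4.048; τ_3 = 21.6/4.048 = 5.337 years.
Leg 4: γ = 1/√(1 − 0.421²) = 1/√0.8228 = 1.102; τ_4 = 22.0/1.102 = 19.96 years.
Total: 6.898 + 0.5163 + 5.337 + 19.96 years.

τ = 32.7 years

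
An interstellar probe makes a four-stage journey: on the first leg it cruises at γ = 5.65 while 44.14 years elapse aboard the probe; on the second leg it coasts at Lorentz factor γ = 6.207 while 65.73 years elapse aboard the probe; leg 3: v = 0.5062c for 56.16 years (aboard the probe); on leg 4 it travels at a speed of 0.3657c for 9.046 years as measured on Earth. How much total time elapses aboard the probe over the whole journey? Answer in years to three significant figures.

τ = 174 years

Leg 1: 44.14 years is already measured aboard the probe.
Leg 2: 65.73 years is already measured aboard the probe.
Leg 3: 56.16 years is already measured aboard the probe.
Leg 4: γ = 1/√(1 − 0.3657²) = 1/√0.8663 = 1.074; τ_4 = 9.046/1.074 = 8.419 years.
Total: 44.14 + 65.73 + 56.16 + 8.419 years.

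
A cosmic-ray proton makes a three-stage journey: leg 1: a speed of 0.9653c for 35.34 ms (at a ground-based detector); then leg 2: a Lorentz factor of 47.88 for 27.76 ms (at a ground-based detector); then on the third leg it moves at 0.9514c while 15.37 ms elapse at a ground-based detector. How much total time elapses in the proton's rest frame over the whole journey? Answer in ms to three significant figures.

Leg 1: γ = 1/√(1 − 0.9653²) = 1/√0.06820 = 3.829; τ_1 = 35.34/3.829 = 9.229 ms.
Leg 2: γ = 47.88; τ_2 = 27.76/47.88 = 0.5798 ms.
Leg 3: γ = 1/√(1 − 0.9514²) = 1/√0.09484 = 3.247; τ_3 = 15.37/3.247 = 4.733 ms.
Total: 9.229 + 0.5798 + 4.733 ms.

τ = 14.5 ms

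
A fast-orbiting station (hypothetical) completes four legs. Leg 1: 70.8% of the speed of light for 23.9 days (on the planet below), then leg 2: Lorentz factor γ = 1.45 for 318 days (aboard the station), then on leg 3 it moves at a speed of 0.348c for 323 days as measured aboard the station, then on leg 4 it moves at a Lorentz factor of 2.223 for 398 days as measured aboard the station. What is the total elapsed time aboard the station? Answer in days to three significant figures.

Leg 1: β = 0.708; γ = 1/√(1 − 0.708²) = 1/√0.4987 = 1.416; τ_1 = 23.9/1.416 = 16.88 days.
Leg 2: 318 days is already measured aboard the station.
Leg 3: 323 days is already measured aboard the station.
Leg 4: 398 days is already measured aboard the station.
Total: 16.88 + 318.0 + 323.0 + 398.0 days.

τ = 1060 days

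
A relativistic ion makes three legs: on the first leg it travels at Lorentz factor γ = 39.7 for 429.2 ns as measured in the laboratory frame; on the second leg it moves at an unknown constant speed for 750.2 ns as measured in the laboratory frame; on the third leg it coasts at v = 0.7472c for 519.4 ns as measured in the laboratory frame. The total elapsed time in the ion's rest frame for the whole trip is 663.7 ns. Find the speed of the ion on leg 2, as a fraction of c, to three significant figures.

Leg 1: γ = 39.7; τ_1 = 429.2/39.70 = 10.81 ns.
Leg 2: speed unknown; τ_2 = 750.2/γ_2.
Leg 3: γ = 1/√(1 − 0.7472²) = 1/√0.4417 = 1.505; τ_3 = 519.4/1.505 = 345.2 ns.
Total proper time: 10.81 + τ_2 + 345.2 = 663.7, so τ_2 = 663.7 − 356.0 = 307.7 ns.
γ_2 = 750.2/307.7 = 2.438; β = √(1 − 1/γ²) = √0.8318.

β = 0.912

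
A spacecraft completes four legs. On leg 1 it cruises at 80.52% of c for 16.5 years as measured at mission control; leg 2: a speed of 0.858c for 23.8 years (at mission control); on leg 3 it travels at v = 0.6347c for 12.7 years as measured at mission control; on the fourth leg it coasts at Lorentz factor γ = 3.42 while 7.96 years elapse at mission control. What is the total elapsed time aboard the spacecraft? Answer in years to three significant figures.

Leg 1: β = 0.8052; γ = 1/√(1 − 0.8052²) = 1/√0.3517 = 1.686; τ_1 = 16.5/1.686 = 9.785 years.
Leg 2: γ = 1/√(1 − 0.858²) = 1/√0.2638 = 1.947; τ_2 = 23.8/1.947 = 12.22 years.
Leg 3: γ = 1/√(1 − 0.6347²) = 1/√0.5972 = 1.294; τ_3 = 12.7/1.294 = 9.814 years.
Leg 4: γ = 3.42; τ_4 = 7.96/3.420 = 2.327 years.
Total: 9.785 + 12.22 + 9.814 + 2.327 years.

τ = 34.2 years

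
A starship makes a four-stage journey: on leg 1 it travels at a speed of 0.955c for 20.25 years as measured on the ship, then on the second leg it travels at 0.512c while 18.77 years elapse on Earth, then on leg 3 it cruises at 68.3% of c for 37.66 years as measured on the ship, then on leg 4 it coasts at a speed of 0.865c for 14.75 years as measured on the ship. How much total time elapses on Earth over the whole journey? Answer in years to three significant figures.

Δt = 168 years

Leg 1: γ = 1/√(1 − 0.955²) = 1/√0.08798 = 3.371; Δt_1 = 3.371 × 20.25 = 68.27 years.
Leg 2: 18.77 years is already measured on Earth.
Leg 3: β = 0.683; γ = 1/√(1 − 0.683²) = 1/√0.5335 = 1.369; Δt_3 = 1.369 × 37.66 = 51.56 years.
Leg 4: γ = 1/√(1 − 0.865²) = 1/√0.2518 = 1.993; Δt_4 = 1.993 × 14.75 = 29.40 years.
Total: 68.27 + 18.77 + 51.56 + 29.40 years.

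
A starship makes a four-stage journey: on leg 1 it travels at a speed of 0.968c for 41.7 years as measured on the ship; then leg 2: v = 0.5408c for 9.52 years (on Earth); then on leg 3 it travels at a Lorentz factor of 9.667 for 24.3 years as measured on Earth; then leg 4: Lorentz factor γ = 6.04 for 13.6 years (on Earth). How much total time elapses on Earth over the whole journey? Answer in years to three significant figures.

Δt = 214 years

Leg 1: γ = 1/√(1 − 0.968²) = 1/√0.06298 = 3.985; Δt_1 = 3.985 × 41.7 = 166.2 years.
Leg 2: 9.52 years is already measured on Earth.
Leg 3: 24.3 years is already measured on Earth.
Leg 4: 13.6 years is already measured on Earth.
Total: 166.2 + 9.520 + 24.30 + 13.60 years.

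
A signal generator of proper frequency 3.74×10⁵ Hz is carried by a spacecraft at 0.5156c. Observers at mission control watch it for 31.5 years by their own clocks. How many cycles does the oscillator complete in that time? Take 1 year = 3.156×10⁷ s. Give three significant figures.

γ = 1/√(1 − 0.5156²) = 1/√0.7342 = 1.167
During 31.5 years of lab time, the oscillator's proper time advances by τ = Δt/γ = 31.5/1.167 = 26.99 years = 8.518×10⁸ s.
N = f × τ = 3.74×10⁵ × 8.518×10⁸ = 3.186×10¹⁴.

N = 3.19×10¹⁴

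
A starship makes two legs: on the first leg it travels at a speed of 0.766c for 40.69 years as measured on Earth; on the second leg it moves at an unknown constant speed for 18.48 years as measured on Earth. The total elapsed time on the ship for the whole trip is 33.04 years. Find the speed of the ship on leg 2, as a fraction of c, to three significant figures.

Leg 1: γ = 1/√(1 − 0.766²) = 1/√0.4132 = 1.556; τ_1 = 40.69/1.556 = 26.16 years.
Leg 2: speed unknown; τ_2 = 18.48/γ_2.
Total proper time: 26.16 + τ_2 = 33.04, so τ_2 = 33.04 − 26.16 = 6.883 years.
γ_2 = 18.48/6.883 = 2.685; β = √(1 − 1/γ²) = √0.8613.

β = 0.928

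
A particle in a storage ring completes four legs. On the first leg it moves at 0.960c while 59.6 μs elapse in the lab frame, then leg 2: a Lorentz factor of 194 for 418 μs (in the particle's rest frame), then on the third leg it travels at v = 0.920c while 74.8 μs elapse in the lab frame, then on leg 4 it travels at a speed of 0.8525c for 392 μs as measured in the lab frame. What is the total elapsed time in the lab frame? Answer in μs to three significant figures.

Leg 1: 59.6 μs is already measured in the lab frame.
Leg 2: γ = 194; Δt_2 = 194.0 × 418 = 8.109×10⁴ μs.
Leg 3: 74.8 μs is already measured in the lab frame.
Leg 4: 392 μs is already measured in the lab frame.
Total: 59.60 + 8.109×10⁴ + 74.80 + 392.0 μs.

Δt = 8.16×10⁴ μs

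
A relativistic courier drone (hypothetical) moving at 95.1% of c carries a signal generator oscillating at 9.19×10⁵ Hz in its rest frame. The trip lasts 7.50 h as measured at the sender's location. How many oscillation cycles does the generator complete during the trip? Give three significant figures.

N = 7.67×10⁹

β = 0.951; γ = 1/√(1 − 0.951²) = 1/√0.09560 = 3.234
The oscillator's own cycle count is N = f × τ where τ is the proper time aboard the drone. τ = Δt/γ = 7.50/3.234 = 2.319 h = 8.348×10³ s.
N = 9.19×10⁵ × 8.348×10³ = 7.672×10⁹.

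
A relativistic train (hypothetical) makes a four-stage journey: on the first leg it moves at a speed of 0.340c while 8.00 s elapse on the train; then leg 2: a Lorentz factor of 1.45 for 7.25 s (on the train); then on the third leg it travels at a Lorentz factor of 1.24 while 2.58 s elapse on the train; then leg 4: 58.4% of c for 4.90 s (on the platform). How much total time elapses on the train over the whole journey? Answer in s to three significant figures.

τ = 21.8 s

Leg 1: 8.00 s is already measured on the train.
Leg 2: 7.25 s is already measured on the train.
Leg 3: 2.58 s is already measured on the train.
Leg 4: β = 0.584; γ = 1/√(1 − 0.584²) = 1/√0.6589 = 1.232; τ_4 = 4.90/1.232 = 3.978 s.
Total: 8.000 + 7.250 + 2.580 + 3.978 s.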